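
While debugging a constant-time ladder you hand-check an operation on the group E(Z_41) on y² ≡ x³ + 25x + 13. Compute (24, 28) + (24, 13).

O

The two points share x = 24 and their y-coordinates satisfy 28 + 13 ≡ 0 (mod 41), so they are inverses. Their sum is O.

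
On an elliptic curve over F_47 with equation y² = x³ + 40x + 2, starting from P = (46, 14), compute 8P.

(46, 33)

Double-and-add on 8 = (1000)₂. Start with P = (46, 14) for the leading 1-bit.
double: tangent at (46, 14): λ = (3·46² + 40)/(2·14) ≡ 43/28. 28⁻¹ ≡ 42 (mod 47), so λ ≡ 43·42 ≡ 20.
  x = λ² - 46 - 46 = 400 - 92 ≡ 26; y = λ·(46 - 26) - 14 ≡ 10. → (26, 10)
double: tangent at (26, 10): λ = (3·26² + 40)/(2·10) ≡ 0/20. 20⁻¹ ≡ 40 (mod 47), so λ ≡ 0·40 ≡ 0.
  x = λ² - 26 - 26 = 0 - 52 ≡ 42; y = λ·(26 - 42) - 10 ≡ 37. → (42, 37)
double: tangent at (42, 37): λ = (3·42² + 40)/(2·37) ≡ 21/27. 27⁻¹ ≡ 7 (mod 47), so λ ≡ 21·7 ≡ 6.
  x = λ² - 42 - 42 = 36 - 84 ≡ 46; y = λ·(42 - 46) - 37 ≡ 33. → (46, 33)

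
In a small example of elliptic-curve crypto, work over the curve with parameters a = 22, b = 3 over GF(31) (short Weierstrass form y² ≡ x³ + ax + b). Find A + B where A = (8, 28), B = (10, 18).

(8, 28) + (10, 18). λ = (18 - 28)/(10 - 8) ≡ 21/2 mod 31. 2⁻¹ ≡ 16 (mod 31), so λ ≡ 26.
  x = λ² - 8 - 10 = 676 - 18 ≡ 7; y = λ·(8 - 7) - 28 ≡ 29. → (7, 29)

(7, 29)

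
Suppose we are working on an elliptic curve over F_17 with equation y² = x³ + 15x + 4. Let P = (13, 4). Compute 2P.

tangent at (13, 4): λ = (3·13² + 15)/(2·4) ≡ 12/8. 8⁻¹ ≡ 15 (mod 17), so λ ≡ 12·15 ≡ 10.
  x = λ² - 13 - 13 = 100 - 26 ≡ 6; y = λ·(13 - 6) - 4 ≡ 15. → (6, 15)

(6, 15)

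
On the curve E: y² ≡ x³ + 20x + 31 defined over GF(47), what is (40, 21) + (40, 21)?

(26, 19)

tangent at (40, 21): λ = (3·40² + 20)/(2·21) ≡ 26/42. 42⁻¹ ≡ 28 (mod 47), so λ ≡ 26·28 ≡ 23.
  x = λ² - 40 - 40 = 529 - 80 ≡ 26; y = λ·(40 - 26) - 21 ≡ 19. → (26, 19)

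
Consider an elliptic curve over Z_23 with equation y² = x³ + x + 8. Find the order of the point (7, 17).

7

2P: tangent at (7, 17): λ = (3·7² + 1)/(2·17) ≡ 10/11. 11⁻¹ ≡ 21 (mod 23), so λ ≡ 10·21 ≡ 3.
  x = λ² - 7 - 7 = 9 - 14 ≡ 18; y = λ·(7 - 18) - 17 ≡ 19. → (18, 19)
3P: (18, 19) + (7, 17). λ = (17 - 19)/(7 - 18) ≡ 21/12 mod 23. 12⁻¹ ≡ 2 (mod 23) since 12·2 = 24 ≡ 1, so λ ≡ 19.
  x = λ² - 18 - 7 = 361 - 25 ≡ 14; y = λ·(18 - 14) - 19 ≡ 11. → (14, 11)
4P: (14, 11) + (7, 17). λ = (17 - 11)/(7 - 14) ≡ 6/16 mod 23. 16⁻¹ ≡ 13 (mod 23), so λ ≡ 9.
  x = λ² - 14 - 7 = 81 - 21 ≡ 14; y = λ·(14 - 14) - 11 ≡ 12. → (14, 12)
5P: (14, 12) + (7, 17). λ = (17 - 12)/(7 - 14) ≡ 5/16 mod 23. 16⁻¹ ≡ 13 (mod 23) since 16·13 = 208 ≡ 1, so λ ≡ 19.
  x = λ² - 14 - 7 = 361 - 21 ≡ 18; y = λ·(14 - 18) - 12 ≡ 4. → (18, 4)
6P: (18, 4) + (7, 17). λ = (17 - 4)/(7 - 18) ≡ 13/12 mod 23. 12⁻¹ ≡ 2 (mod 23), so λ ≡ 3.
  x = λ² - 18 - 7 = 9 - 25 ≡ 7; y = λ·(18 - 7) - 4 ≡ 6. → (7, 6)
7P: (7, 6) + (7, 17): same x and y₁ ≡ -y₂, so the sum is ∞.
7P = ∞, so the order is 7.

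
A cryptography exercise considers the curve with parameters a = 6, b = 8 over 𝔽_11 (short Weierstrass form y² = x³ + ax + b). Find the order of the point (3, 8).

2P: tangent at (3, 8): λ = (3·3² + 6)/(2·8) ≡ 0/5. 5⁻¹ ≡ 9 (mod 11), so λ ≡ 0·9 ≡ 0.
  x = λ² - 3 - 3 = 0 - 6 ≡ 5; y = λ·(3 - 5) - 8 ≡ 3. → (5, 3)
3P: (5, 3) + (3, 8). λ = (8 - 3)/(3 - 5) ≡ 5/9 mod 11. 9⁻¹ ≡ 5 (mod 11), so λ ≡ 3.
  x = λ² - 5 - 3 = 9 - 8 ≡ 1; y = λ·(5 - 1) - 3 ≡ 9. → (1, 9)
4P: (1, 9) + (3, 8). λ = (8 - 9)/(3 - 1) ≡ 10/2 mod 11. 2⁻¹ ≡ 6 (mod 11) since 2·6 = 12 ≡ 1, so λ ≡ 5.
  x = λ² - 1 - 3 = 25 - 4 ≡ 10; y = λ·(1 - 10) - 9 ≡ 1. → (10, 1)
5P: (10, 1) + (3, 8). λ = (8 - 1)/(3 - 10) ≡ 7/4 mod 11. 4⁻¹ ≡ 3 (mod 11), so λ ≡ 10.
  x = λ² - 10 - 3 = 100 - 13 ≡ 10; y = λ·(10 - 10) - 1 ≡ 10. → (10, 10)
6P: (10, 10) + (3, 8). λ = (8 - 10)/(3 - 10) ≡ 9/4 mod 11. 4⁻¹ ≡ 3 (mod 11) since 4·3 = 12 ≡ 1, so λ ≡ 5.
  x = λ² - 10 - 3 = 25 - 13 ≡ 1; y = λ·(10 - 1) - 10 ≡ 2. → (1, 2)
7P: (1, 2) + (3, 8). λ = (8 - 2)/(3 - 1) ≡ 6/2 mod 11. 2⁻¹ ≡ 6 (mod 11), so λ ≡ 3.
  x = λ² - 1 - 3 = 9 - 4 ≡ 5; y = λ·(1 - 5) - 2 ≡ 8. → (5, 8)
8P: (5, 8) + (3, 8). λ = (8 - 8)/(3 - 5) ≡ 0/9 mod 11. 9⁻¹ ≡ 5 (mod 11) since 9·5 = 45 ≡ 1, so λ ≡ 0.
  x = λ² - 5 - 3 = 0 - 8 ≡ 3; y = λ·(5 - 3) - 8 ≡ 3. → (3, 3)
9P: (3, 3) + (3, 8): same x and y₁ ≡ -y₂, so the sum is ∞.
9P = ∞, so the order is 9.

9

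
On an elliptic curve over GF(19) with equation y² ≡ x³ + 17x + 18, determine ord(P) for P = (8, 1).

2P: tangent at (8, 1): λ = (3·8² + 17)/(2·1) ≡ 0/2. 2⁻¹ ≡ 10 (mod 19), so λ ≡ 0·10 ≡ 0.
  x = λ² - 8 - 8 = 0 - 16 ≡ 3; y = λ·(8 - 3) - 1 ≡ 18. → (3, 18)
3P: (3, 18) + (8, 1). λ = (1 - 18)/(8 - 3) ≡ 2/5 mod 19. 5⁻¹ ≡ 4 (mod 19) since 5·4 = 20 ≡ 1, so λ ≡ 8.
  x = λ² - 3 - 8 = 64 - 11 ≡ 15; y = λ·(3 - 15) - 18 ≡ 0. → (15, 0)
4P: (15, 0) + (8, 1). λ = (1 - 0)/(8 - 15) ≡ 1/12 mod 19. 12⁻¹ ≡ 8 (mod 19), so λ ≡ 8.
  x = λ² - 15 - 8 = 64 - 23 ≡ 3; y = λ·(15 - 3) - 0 ≡ 1. → (3, 1)
5P: (3, 1) + (8, 1). λ = (1 - 1)/(8 - 3) ≡ 0/5 mod 19. 5⁻¹ ≡ 4 (mod 19), so λ ≡ 0.
  x = λ² - 3 - 8 = 0 - 11 ≡ 8; y = λ·(3 - 8) - 1 ≡ 18. → (8, 18)
6P: (8, 18) + (8, 1): same x and y₁ ≡ -y₂, so the sum is ∞.
6P = ∞, so the order is 6.

6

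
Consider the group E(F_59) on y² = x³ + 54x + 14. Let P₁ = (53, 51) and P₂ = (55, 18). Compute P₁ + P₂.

(53, 51) + (55, 18). λ = (18 - 51)/(55 - 53) ≡ 26/2 mod 59. 2⁻¹ ≡ 30 (mod 59), so λ ≡ 13.
  x = λ² - 53 - 55 = 169 - 108 ≡ 2; y = λ·(53 - 2) - 51 ≡ 22. → (2, 22)

(2, 22)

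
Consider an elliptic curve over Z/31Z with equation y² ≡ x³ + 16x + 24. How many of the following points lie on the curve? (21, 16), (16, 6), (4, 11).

(21, 16): 16² ≡ 8, rhs ≡ 11 → off.
(16, 6): 6² ≡ 5, rhs ≡ 5 → on.
(4, 11): 11² ≡ 28, rhs ≡ 28 → on.

2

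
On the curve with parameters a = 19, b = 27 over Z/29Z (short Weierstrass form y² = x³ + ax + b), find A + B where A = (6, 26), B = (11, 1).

(8, 13)

(6, 26) + (11, 1). λ = (1 - 26)/(11 - 6) ≡ 4/5 mod 29. 5⁻¹ ≡ 6 (mod 29), so λ ≡ 24.
  x = λ² - 6 - 11 = 576 - 17 ≡ 8; y = λ·(6 - 8) - 26 ≡ 13. → (8, 13)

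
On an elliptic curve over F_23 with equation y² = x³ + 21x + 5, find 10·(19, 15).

Write P = (19, 15).
Repeated addition: build up to 10P.
2P: tangent at (19, 15): λ = (3·19² + 21)/(2·15) ≡ 0/7. 7⁻¹ ≡ 10 (mod 23), so λ ≡ 0·10 ≡ 0.
  x = λ² - 19 - 19 = 0 - 38 ≡ 8; y = λ·(19 - 8) - 15 ≡ 8. → (8, 8)
3P: (8, 8) + (19, 15). λ = (15 - 8)/(19 - 8) ≡ 7/11 mod 23. 11⁻¹ ≡ 21 (mod 23) since 11·21 = 231 ≡ 1, so λ ≡ 9.
  x = λ² - 8 - 19 = 81 - 27 ≡ 8; y = λ·(8 - 8) - 8 ≡ 15. → (8, 15)
4P: (8, 15) + (19, 15). λ = (15 - 15)/(19 - 8) ≡ 0/11 mod 23. 11⁻¹ ≡ 21 (mod 23) since 11·21 = 231 ≡ 1, so λ ≡ 0.
  x = λ² - 8 - 19 = 0 - 27 ≡ 19; y = λ·(8 - 19) - 15 ≡ 8. → (19, 8)
5P: (19, 8) + (19, 15): same x and y₁ ≡ -y₂, so the sum is the point at infinity.
6P: the point at infinity + (19, 15) = (19, 15) (identity).
7P: tangent at (19, 15): λ = (3·19² + 21)/(2·15) ≡ 0/7. 7⁻¹ ≡ 10 (mod 23) since 7·10 = 70 ≡ 1, so λ ≡ 0·10 ≡ 0.
  x = λ² - 19 - 19 = 0 - 38 ≡ 8; y = λ·(19 - 8) - 15 ≡ 8. → (8, 8)
8P: (8, 8) + (19, 15). λ = (15 - 8)/(19 - 8) ≡ 7/11 mod 23. 11⁻¹ ≡ 21 (mod 23), so λ ≡ 9.
  x = λ² - 8 - 19 = 81 - 27 ≡ 8; y = λ·(8 - 8) - 8 ≡ 15. → (8, 15)
9P: (8, 15) + (19, 15). λ = (15 - 15)/(19 - 8) ≡ 0/11 mod 23. 11⁻¹ ≡ 21 (mod 23) since 11·21 = 231 ≡ 1, so λ ≡ 0.
  x = λ² - 8 - 19 = 0 - 27 ≡ 19; y = λ·(8 - 19) - 15 ≡ 8. → (19, 8)
10P: (19, 8) + (19, 15): same x and y₁ ≡ -y₂, so the sum is the point at infinity.

O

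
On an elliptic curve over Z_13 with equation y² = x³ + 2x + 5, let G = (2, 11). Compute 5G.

Double-and-add on 5 = (101)₂. Start with G = (2, 11) for the leading 1-bit.
double: tangent at (2, 11): λ = (3·2² + 2)/(2·11) ≡ 1/9. 9⁻¹ ≡ 3 (mod 13), so λ ≡ 1·3 ≡ 3.
  x = λ² - 2 - 2 = 9 - 4 ≡ 5; y = λ·(2 - 5) - 11 ≡ 6. → (5, 6)
double: tangent at (5, 6): λ = (3·5² + 2)/(2·6) ≡ 12/12. 12⁻¹ ≡ 12 (mod 13), so λ ≡ 12·12 ≡ 1.
  x = λ² - 5 - 5 = 1 - 10 ≡ 4; y = λ·(5 - 4) - 6 ≡ 8. → (4, 8)
add G: (4, 8) + (2, 11). λ = (11 - 8)/(2 - 4) ≡ 3/11 mod 13. 11⁻¹ ≡ 6 (mod 13), so λ ≡ 5.
  x = λ² - 4 - 2 = 25 - 6 ≡ 6; y = λ·(4 - 6) - 8 ≡ 8. → (6, 8)

(6, 8)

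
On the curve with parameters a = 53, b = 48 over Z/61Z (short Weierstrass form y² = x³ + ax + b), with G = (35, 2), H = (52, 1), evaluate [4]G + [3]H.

First 4G:
Double-and-add on 4 = (100)₂. Start with G = (35, 2) for the leading 1-bit.
double: tangent at (35, 2): λ = (3·35² + 53)/(2·2) ≡ 7/4. 4⁻¹ ≡ 46 (mod 61), so λ ≡ 7·46 ≡ 17.
  x = λ² - 35 - 35 = 289 - 70 ≡ 36; y = λ·(35 - 36) - 2 ≡ 42. → (36, 42)
double: tangent at (36, 42): λ = (3·36² + 53)/(2·42) ≡ 37/23. 23⁻¹ ≡ 8 (mod 61) since 23·8 = 184 ≡ 1, so λ ≡ 37·8 ≡ 52.
  x = λ² - 36 - 36 = 2704 - 72 ≡ 9; y = λ·(36 - 9) - 42 ≡ 20. → (9, 20)
4G = (9, 20).
Next 3H:
Repeated addition: build up to 3H.
2H: tangent at (52, 1): λ = (3·52² + 53)/(2·1) ≡ 52/2. 2⁻¹ ≡ 31 (mod 61), so λ ≡ 52·31 ≡ 26.
  x = λ² - 52 - 52 = 676 - 104 ≡ 23; y = λ·(52 - 23) - 1 ≡ 21. → (23, 21)
3H: (23, 21) + (52, 1). λ = (1 - 21)/(52 - 23) ≡ 41/29 mod 61. 29⁻¹ ≡ 40 (mod 61), so λ ≡ 54.
  x = λ² - 23 - 52 = 2916 - 75 ≡ 35; y = λ·(23 - 35) - 21 ≡ 2. → (35, 2)
3H = (35, 2).
Finally 4G + 3H:
(9, 20) + (35, 2). λ = (2 - 20)/(35 - 9) ≡ 43/26 mod 61. 26⁻¹ ≡ 54 (mod 61) since 26·54 = 1404 ≡ 1, so λ ≡ 4.
  x = λ² - 9 - 35 = 16 - 44 ≡ 33; y = λ·(9 - 33) - 20 ≡ 6. → (33, 6)

(33, 6)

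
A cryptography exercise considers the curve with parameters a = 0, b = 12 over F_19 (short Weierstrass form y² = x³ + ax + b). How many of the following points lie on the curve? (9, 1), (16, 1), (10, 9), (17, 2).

(9, 1): 1² ≡ 1, rhs ≡ 0 → off.
(16, 1): 1² ≡ 1, rhs ≡ 4 → off.
(10, 9): 9² ≡ 5, rhs ≡ 5 → on.
(17, 2): 2² ≡ 4, rhs ≡ 4 → on.

2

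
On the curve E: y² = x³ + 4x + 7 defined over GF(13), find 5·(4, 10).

(11, 11)

Write Q = (4, 10).
Repeated addition: build up to 5Q.
2Q: tangent at (4, 10): λ = (3·4² + 4)/(2·10) ≡ 0/7. 7⁻¹ ≡ 2 (mod 13) since 7·2 = 14 ≡ 1, so λ ≡ 0·2 ≡ 0.
  x = λ² - 4 - 4 = 0 - 8 ≡ 5; y = λ·(4 - 5) - 10 ≡ 3. → (5, 3)
3Q: (5, 3) + (4, 10). λ = (10 - 3)/(4 - 5) ≡ 7/12 mod 13. 12⁻¹ ≡ 12 (mod 13), so λ ≡ 6.
  x = λ² - 5 - 4 = 36 - 9 ≡ 1; y = λ·(5 - 1) - 3 ≡ 8. → (1, 8)
4Q: (1, 8) + (4, 10). λ = (10 - 8)/(4 - 1) ≡ 2/3 mod 13. 3⁻¹ ≡ 9 (mod 13), so λ ≡ 5.
  x = λ² - 1 - 4 = 25 - 5 ≡ 7; y = λ·(1 - 7) - 8 ≡ 1. → (7, 1)
5Q: (7, 1) + (4, 10). λ = (10 - 1)/(4 - 7) ≡ 9/10 mod 13. 10⁻¹ ≡ 4 (mod 13), so λ ≡ 10.
  x = λ² - 7 - 4 = 100 - 11 ≡ 11; y = λ·(7 - 11) - 1 ≡ 11. → (11, 11)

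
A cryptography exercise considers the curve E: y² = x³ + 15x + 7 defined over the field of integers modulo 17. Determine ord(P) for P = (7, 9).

2P: tangent at (7, 9): λ = (3·7² + 15)/(2·9) ≡ 9/1. 1⁻¹ ≡ 1 (mod 17), so λ ≡ 9·1 ≡ 9.
  x = λ² - 7 - 7 = 81 - 14 ≡ 16; y = λ·(7 - 16) - 9 ≡ 12. → (16, 12)
3P: (16, 12) + (7, 9). λ = (9 - 12)/(7 - 16) ≡ 14/8 mod 17. 8⁻¹ ≡ 15 (mod 17), so λ ≡ 6.
  x = λ² - 16 - 7 = 36 - 23 ≡ 13; y = λ·(16 - 13) - 12 ≡ 6. → (13, 6)
4P: (13, 6) + (7, 9). λ = (9 - 6)/(7 - 13) ≡ 3/11 mod 17. 11⁻¹ ≡ 14 (mod 17), so λ ≡ 8.
  x = λ² - 13 - 7 = 64 - 20 ≡ 10; y = λ·(13 - 10) - 6 ≡ 1. → (10, 1)
5P: (10, 1) + (7, 9). λ = (9 - 1)/(7 - 10) ≡ 8/14 mod 17. 14⁻¹ ≡ 11 (mod 17) since 14·11 = 154 ≡ 1, so λ ≡ 3.
  x = λ² - 10 - 7 = 9 - 17 ≡ 9; y = λ·(10 - 9) - 1 ≡ 2. → (9, 2)
6P: (9, 2) + (7, 9). λ = (9 - 2)/(7 - 9) ≡ 7/15 mod 17. 15⁻¹ ≡ 8 (mod 17) since 15·8 = 120 ≡ 1, so λ ≡ 5.
  x = λ² - 9 - 7 = 25 - 16 ≡ 9; y = λ·(9 - 9) - 2 ≡ 15. → (9, 15)
7P: (9, 15) + (7, 9). λ = (9 - 15)/(7 - 9) ≡ 11/15 mod 17. 15⁻¹ ≡ 8 (mod 17), so λ ≡ 3.
  x = λ² - 9 - 7 = 9 - 16 ≡ 10; y = λ·(9 - 10) - 15 ≡ 16. → (10, 16)
8P: (10, 16) + (7, 9). λ = (9 - 16)/(7 - 10) ≡ 10/14 mod 17. 14⁻¹ ≡ 11 (mod 17) since 14·11 = 154 ≡ 1, so λ ≡ 8.
  x = λ² - 10 - 7 = 64 - 17 ≡ 13; y = λ·(10 - 13) - 16 ≡ 11. → (13, 11)
9P: (13, 11) + (7, 9). λ = (9 - 11)/(7 - 13) ≡ 15/11 mod 17. 11⁻¹ ≡ 14 (mod 17), so λ ≡ 6.
  x = λ² - 13 - 7 = 36 - 20 ≡ 16; y = λ·(13 - 16) - 11 ≡ 5. → (16, 5)
10P: (16, 5) + (7, 9). λ = (9 - 5)/(7 - 16) ≡ 4/8 mod 17. 8⁻¹ ≡ 15 (mod 17), so λ ≡ 9.
  x = λ² - 16 - 7 = 81 - 23 ≡ 7; y = λ·(16 - 7) - 5 ≡ 8. → (7, 8)
11P: (7, 8) + (7, 9): same x and y₁ ≡ -y₂, so the sum is O.
11P = O, so the order is 11.

11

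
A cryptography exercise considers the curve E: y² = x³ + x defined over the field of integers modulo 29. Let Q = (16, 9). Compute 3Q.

(13, 21)

Repeated addition: build up to 3Q.
2Q: tangent at (16, 9): λ = (3·16² + 1)/(2·9) ≡ 15/18. 18⁻¹ ≡ 21 (mod 29), so λ ≡ 15·21 ≡ 25.
  x = λ² - 16 - 16 = 625 - 32 ≡ 13; y = λ·(16 - 13) - 9 ≡ 8. → (13, 8)
3Q: (13, 8) + (16, 9). λ = (9 - 8)/(16 - 13) ≡ 1/3 mod 29. 3⁻¹ ≡ 10 (mod 29) since 3·10 = 30 ≡ 1, so λ ≡ 10.
  x = λ² - 13 - 16 = 100 - 29 ≡ 13; y = λ·(13 - 13) - 8 ≡ 21. → (13, 21)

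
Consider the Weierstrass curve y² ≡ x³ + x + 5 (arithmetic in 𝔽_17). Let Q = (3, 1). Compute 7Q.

(3, 1)

Repeated addition: build up to 7Q.
2Q: tangent at (3, 1): λ = (3·3² + 1)/(2·1) ≡ 11/2. 2⁻¹ ≡ 9 (mod 17), so λ ≡ 11·9 ≡ 14.
  x = λ² - 3 - 3 = 196 - 6 ≡ 3; y = λ·(3 - 3) - 1 ≡ 16. → (3, 16)
3Q: (3, 16) + (3, 1): same x and y₁ ≡ -y₂, so the sum is O.
4Q: O + (3, 1) = (3, 1) (identity).
5Q: tangent at (3, 1): λ = (3·3² + 1)/(2·1) ≡ 11/2. 2⁻¹ ≡ 9 (mod 17), so λ ≡ 11·9 ≡ 14.
  x = λ² - 3 - 3 = 196 - 6 ≡ 3; y = λ·(3 - 3) - 1 ≡ 16. → (3, 16)
6Q: (3, 16) + (3, 1): same x and y₁ ≡ -y₂, so the sum is O.
7Q: O + (3, 1) = (3, 1) (identity).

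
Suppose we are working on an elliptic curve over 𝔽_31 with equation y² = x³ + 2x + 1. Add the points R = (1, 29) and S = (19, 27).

(1, 29) + (19, 27). λ = (27 - 29)/(19 - 1) ≡ 29/18 mod 31. 18⁻¹ ≡ 19 (mod 31) since 18·19 = 342 ≡ 1, so λ ≡ 24.
  x = λ² - 1 - 19 = 576 - 20 ≡ 29; y = λ·(1 - 29) - 29 ≡ 12. → (29, 12)

(29, 12)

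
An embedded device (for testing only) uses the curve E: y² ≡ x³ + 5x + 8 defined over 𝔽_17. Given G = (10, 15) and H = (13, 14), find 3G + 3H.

First 3G:
Repeated addition: build up to 3G.
2G: tangent at (10, 15): λ = (3·10² + 5)/(2·15) ≡ 16/13. 13⁻¹ ≡ 4 (mod 17), so λ ≡ 16·4 ≡ 13.
  x = λ² - 10 - 10 = 169 - 20 ≡ 13; y = λ·(10 - 13) - 15 ≡ 14. → (13, 14)
3G: (13, 14) + (10, 15). λ = (15 - 14)/(10 - 13) ≡ 1/14 mod 17. 14⁻¹ ≡ 11 (mod 17) since 14·11 = 154 ≡ 1, so λ ≡ 11.
  x = λ² - 13 - 10 = 121 - 23 ≡ 13; y = λ·(13 - 13) - 14 ≡ 3. → (13, 3)
3G = (13, 3).
Next 3H:
Repeated addition: build up to 3H.
2H: tangent at (13, 14): λ = (3·13² + 5)/(2·14) ≡ 2/11. 11⁻¹ ≡ 14 (mod 17) since 11·14 = 154 ≡ 1, so λ ≡ 2·14 ≡ 11.
  x = λ² - 13 - 13 = 121 - 26 ≡ 10; y = λ·(13 - 10) - 14 ≡ 2. → (10, 2)
3H: (10, 2) + (13, 14). λ = (14 - 2)/(13 - 10) ≡ 12/3 mod 17. 3⁻¹ ≡ 6 (mod 17) since 3·6 = 18 ≡ 1, so λ ≡ 4.
  x = λ² - 10 - 13 = 16 - 23 ≡ 10; y = λ·(10 - 10) - 2 ≡ 15. → (10, 15)
3H = (10, 15).
Finally 3G + 3H:
(13, 3) + (10, 15). λ = (15 - 3)/(10 - 13) ≡ 12/14 mod 17. 14⁻¹ ≡ 11 (mod 17) since 14·11 = 154 ≡ 1, so λ ≡ 13.
  x = λ² - 13 - 10 = 169 - 23 ≡ 10; y = λ·(13 - 10) - 3 ≡ 2. → (10, 2)

(10, 2)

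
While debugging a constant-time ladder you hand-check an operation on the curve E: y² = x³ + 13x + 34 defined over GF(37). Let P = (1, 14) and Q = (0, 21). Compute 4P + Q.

(22, 33)

First 4P:
Double-and-add on 4 = (100)₂. Start with P = (1, 14) for the leading 1-bit.
double: tangent at (1, 14): λ = (3·1² + 13)/(2·14) ≡ 16/28. 28⁻¹ ≡ 4 (mod 37), so λ ≡ 16·4 ≡ 27.
  x = λ² - 1 - 1 = 729 - 2 ≡ 24; y = λ·(1 - 24) - 14 ≡ 31. → (24, 31)
double: tangent at (24, 31): λ = (3·24² + 13)/(2·31) ≡ 2/25. 25⁻¹ ≡ 3 (mod 37), so λ ≡ 2·3 ≡ 6.
  x = λ² - 24 - 24 = 36 - 48 ≡ 25; y = λ·(24 - 25) - 31 ≡ 0. → (25, 0)
4P = (25, 0).
Finally 4P + Q:
(25, 0) + (0, 21). λ = (21 - 0)/(0 - 25) ≡ 21/12 mod 37. 12⁻¹ ≡ 34 (mod 37), so λ ≡ 11.
  x = λ² - 25 - 0 = 121 - 25 ≡ 22; y = λ·(25 - 22) - 0 ≡ 33. → (22, 33)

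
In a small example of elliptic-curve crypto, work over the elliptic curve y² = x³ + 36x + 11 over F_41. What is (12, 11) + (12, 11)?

(27, 24)

tangent at (12, 11): λ = (3·12² + 36)/(2·11) ≡ 17/22. 22⁻¹ ≡ 28 (mod 41) since 22·28 = 616 ≡ 1, so λ ≡ 17·28 ≡ 25.
  x = λ² - 12 - 12 = 625 - 24 ≡ 27; y = λ·(12 - 27) - 11 ≡ 24. → (27, 24)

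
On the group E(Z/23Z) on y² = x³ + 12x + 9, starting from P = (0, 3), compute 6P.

O

Repeated addition: build up to 6P.
2P: tangent at (0, 3): λ = (3·0² + 12)/(2·3) ≡ 12/6. 6⁻¹ ≡ 4 (mod 23), so λ ≡ 12·4 ≡ 2.
  x = λ² - 0 - 0 = 4 - 0 ≡ 4; y = λ·(0 - 4) - 3 ≡ 12. → (4, 12)
3P: (4, 12) + (0, 3). λ = (3 - 12)/(0 - 4) ≡ 14/19 mod 23. 19⁻¹ ≡ 17 (mod 23), so λ ≡ 8.
  x = λ² - 4 - 0 = 64 - 4 ≡ 14; y = λ·(4 - 14) - 12 ≡ 0. → (14, 0)
4P: (14, 0) + (0, 3). λ = (3 - 0)/(0 - 14) ≡ 3/9 mod 23. 9⁻¹ ≡ 18 (mod 23), so λ ≡ 8.
  x = λ² - 14 - 0 = 64 - 14 ≡ 4; y = λ·(14 - 4) - 0 ≡ 11. → (4, 11)
5P: (4, 11) + (0, 3). λ = (3 - 11)/(0 - 4) ≡ 15/19 mod 23. 19⁻¹ ≡ 17 (mod 23), so λ ≡ 2.
  x = λ² - 4 - 0 = 4 - 4 ≡ 0; y = λ·(4 - 0) - 11 ≡ 20. → (0, 20)
6P: (0, 20) + (0, 3): same x and y₁ ≡ -y₂, so the sum is O.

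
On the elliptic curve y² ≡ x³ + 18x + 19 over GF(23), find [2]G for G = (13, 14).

tangent at (13, 14): λ = (3·13² + 18)/(2·14) ≡ 19/5. 5⁻¹ ≡ 14 (mod 23) since 5·14 = 70 ≡ 1, so λ ≡ 19·14 ≡ 13.
  x = λ² - 13 - 13 = 169 - 26 ≡ 5; y = λ·(13 - 5) - 14 ≡ 21. → (5, 21)

(5, 21)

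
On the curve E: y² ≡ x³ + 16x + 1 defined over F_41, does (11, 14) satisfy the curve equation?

y² = 14² ≡ 32; x³ + 16x + 1 = 1508 ≡ 32 (mod 41). 32 = 32.

yes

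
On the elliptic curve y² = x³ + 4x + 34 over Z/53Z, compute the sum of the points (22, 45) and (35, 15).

(22, 45) + (35, 15). λ = (15 - 45)/(35 - 22) ≡ 23/13 mod 53. 13⁻¹ ≡ 49 (mod 53), so λ ≡ 14.
  x = λ² - 22 - 35 = 196 - 57 ≡ 33; y = λ·(22 - 33) - 45 ≡ 13. → (33, 13)

(33, 13)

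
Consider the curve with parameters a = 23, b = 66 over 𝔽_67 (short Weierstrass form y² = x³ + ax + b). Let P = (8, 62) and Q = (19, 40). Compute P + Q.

(8, 62) + (19, 40). λ = (40 - 62)/(19 - 8) ≡ 45/11 mod 67. 11⁻¹ ≡ 61 (mod 67) since 11·61 = 671 ≡ 1, so λ ≡ 65.
  x = λ² - 8 - 19 = 4225 - 27 ≡ 44; y = λ·(8 - 44) - 62 ≡ 10. → (44, 10)

(44, 10)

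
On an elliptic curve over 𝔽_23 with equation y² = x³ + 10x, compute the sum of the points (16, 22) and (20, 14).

(14, 20)

(16, 22) + (20, 14). λ = (14 - 22)/(20 - 16) ≡ 15/4 mod 23. 4⁻¹ ≡ 6 (mod 23) since 4·6 = 24 ≡ 1, so λ ≡ 21.
  x = λ² - 16 - 20 = 441 - 36 ≡ 14; y = λ·(16 - 14) - 22 ≡ 20. → (14, 20)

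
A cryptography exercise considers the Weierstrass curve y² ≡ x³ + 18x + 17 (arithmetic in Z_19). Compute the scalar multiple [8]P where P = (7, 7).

(17, 7)

Double-and-add on 8 = (1000)₂. Start with P = (7, 7) for the leading 1-bit.
double: tangent at (7, 7): λ = (3·7² + 18)/(2·7) ≡ 13/14. 14⁻¹ ≡ 15 (mod 19), so λ ≡ 13·15 ≡ 5.
  x = λ² - 7 - 7 = 25 - 14 ≡ 11; y = λ·(7 - 11) - 7 ≡ 11. → (11, 11)
double: tangent at (11, 11): λ = (3·11² + 18)/(2·11) ≡ 1/3. 3⁻¹ ≡ 13 (mod 19), so λ ≡ 1·13 ≡ 13.
  x = λ² - 11 - 11 = 169 - 22 ≡ 14; y = λ·(11 - 14) - 11 ≡ 7. → (14, 7)
double: tangent at (14, 7): λ = (3·14² + 18)/(2·7) ≡ 17/14. 14⁻¹ ≡ 15 (mod 19), so λ ≡ 17·15 ≡ 8.
  x = λ² - 14 - 14 = 64 - 28 ≡ 17; y = λ·(14 - 17) - 7 ≡ 7. → (17, 7)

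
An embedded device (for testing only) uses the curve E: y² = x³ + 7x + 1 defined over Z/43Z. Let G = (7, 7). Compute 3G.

(30, 11)

Repeated addition: build up to 3G.
2G: tangent at (7, 7): λ = (3·7² + 7)/(2·7) ≡ 25/14. 14⁻¹ ≡ 40 (mod 43) since 14·40 = 560 ≡ 1, so λ ≡ 25·40 ≡ 11.
  x = λ² - 7 - 7 = 121 - 14 ≡ 21; y = λ·(7 - 21) - 7 ≡ 11. → (21, 11)
3G: (21, 11) + (7, 7). λ = (7 - 11)/(7 - 21) ≡ 39/29 mod 43. 29⁻¹ ≡ 3 (mod 43), so λ ≡ 31.
  x = λ² - 21 - 7 = 961 - 28 ≡ 30; y = λ·(21 - 30) - 11 ≡ 11. → (30, 11)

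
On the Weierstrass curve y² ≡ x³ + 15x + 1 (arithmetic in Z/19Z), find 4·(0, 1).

(17, 1)

Write P = (0, 1).
Repeated addition: build up to 4P.
2P: tangent at (0, 1): λ = (3·0² + 15)/(2·1) ≡ 15/2. 2⁻¹ ≡ 10 (mod 19) since 2·10 = 20 ≡ 1, so λ ≡ 15·10 ≡ 17.
  x = λ² - 0 - 0 = 289 - 0 ≡ 4; y = λ·(0 - 4) - 1 ≡ 7. → (4, 7)
3P: (4, 7) + (0, 1). λ = (1 - 7)/(0 - 4) ≡ 13/15 mod 19. 15⁻¹ ≡ 14 (mod 19) since 15·14 = 210 ≡ 1, so λ ≡ 11.
  x = λ² - 4 - 0 = 121 - 4 ≡ 3; y = λ·(4 - 3) - 7 ≡ 4. → (3, 4)
4P: (3, 4) + (0, 1). λ = (1 - 4)/(0 - 3) ≡ 16/16 mod 19. 16⁻¹ ≡ 6 (mod 19), so λ ≡ 1.
  x = λ² - 3 - 0 = 1 - 3 ≡ 17; y = λ·(3 - 17) - 4 ≡ 1. → (17, 1)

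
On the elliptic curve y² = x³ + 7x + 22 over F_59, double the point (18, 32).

tangent at (18, 32): λ = (3·18² + 7)/(2·32) ≡ 35/5. 5⁻¹ ≡ 12 (mod 59) since 5·12 = 60 ≡ 1, so λ ≡ 35·12 ≡ 7.
  x = λ² - 18 - 18 = 49 - 36 ≡ 13; y = λ·(18 - 13) - 32 ≡ 3. → (13, 3)

(13, 3)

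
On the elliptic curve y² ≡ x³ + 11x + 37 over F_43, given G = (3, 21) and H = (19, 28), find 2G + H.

(28, 25)

First 2G:
Repeated addition: build up to 2G.
2G: tangent at (3, 21): λ = (3·3² + 11)/(2·21) ≡ 38/42. 42⁻¹ ≡ 42 (mod 43) since 42·42 = 1764 ≡ 1, so λ ≡ 38·42 ≡ 5.
  x = λ² - 3 - 3 = 25 - 6 ≡ 19; y = λ·(3 - 19) - 21 ≡ 28. → (19, 28)
2G = (19, 28).
Finally 2G + H:
tangent at (19, 28): λ = (3·19² + 11)/(2·28) ≡ 19/13. 13⁻¹ ≡ 10 (mod 43), so λ ≡ 19·10 ≡ 18.
  x = λ² - 19 - 19 = 324 - 38 ≡ 28; y = λ·(19 - 28) - 28 ≡ 25. → (28, 25)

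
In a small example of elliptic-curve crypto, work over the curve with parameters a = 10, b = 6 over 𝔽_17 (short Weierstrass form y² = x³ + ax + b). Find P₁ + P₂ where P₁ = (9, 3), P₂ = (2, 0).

(10, 16)

(9, 3) + (2, 0). λ = (0 - 3)/(2 - 9) ≡ 14/10 mod 17. 10⁻¹ ≡ 12 (mod 17) since 10·12 = 120 ≡ 1, so λ ≡ 15.
  x = λ² - 9 - 2 = 225 - 11 ≡ 10; y = λ·(9 - 10) - 3 ≡ 16. → (10, 16)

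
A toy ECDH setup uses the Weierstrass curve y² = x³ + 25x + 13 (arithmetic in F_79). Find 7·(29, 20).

(63, 40)

Write P = (29, 20).
Repeated addition: build up to 7P.
2P: tangent at (29, 20): λ = (3·29² + 25)/(2·20) ≡ 20/40. 40⁻¹ ≡ 2 (mod 79), so λ ≡ 20·2 ≡ 40.
  x = λ² - 29 - 29 = 1600 - 58 ≡ 41; y = λ·(29 - 41) - 20 ≡ 53. → (41, 53)
3P: (41, 53) + (29, 20). λ = (20 - 53)/(29 - 41) ≡ 46/67 mod 79. 67⁻¹ ≡ 46 (mod 79) since 67·46 = 3082 ≡ 1, so λ ≡ 62.
  x = λ² - 41 - 29 = 3844 - 70 ≡ 61; y = λ·(41 - 61) - 53 ≡ 50. → (61, 50)
4P: (61, 50) + (29, 20). λ = (20 - 50)/(29 - 61) ≡ 49/47 mod 79. 47⁻¹ ≡ 37 (mod 79), so λ ≡ 75.
  x = λ² - 61 - 29 = 5625 - 90 ≡ 5; y = λ·(61 - 5) - 50 ≡ 42. → (5, 42)
5P: (5, 42) + (29, 20). λ = (20 - 42)/(29 - 5) ≡ 57/24 mod 79. 24⁻¹ ≡ 56 (mod 79), so λ ≡ 32.
  x = λ² - 5 - 29 = 1024 - 34 ≡ 42; y = λ·(5 - 42) - 42 ≡ 38. → (42, 38)
6P: (42, 38) + (29, 20). λ = (20 - 38)/(29 - 42) ≡ 61/66 mod 79. 66⁻¹ ≡ 6 (mod 79) since 66·6 = 396 ≡ 1, so λ ≡ 50.
  x = λ² - 42 - 29 = 2500 - 71 ≡ 59; y = λ·(42 - 59) - 38 ≡ 60. → (59, 60)
7P: (59, 60) + (29, 20). λ = (20 - 60)/(29 - 59) ≡ 39/49 mod 79. 49⁻¹ ≡ 50 (mod 79), so λ ≡ 54.
  x = λ² - 59 - 29 = 2916 - 88 ≡ 63; y = λ·(59 - 63) - 60 ≡ 40. → (63, 40)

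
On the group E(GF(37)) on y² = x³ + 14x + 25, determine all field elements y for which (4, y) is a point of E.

16, 21

x³ + 14x + 25 = 145 ≡ 34 (mod 37).
Square roots of 34 mod 37: 16 and 21 (since 16² = 256 ≡ 34).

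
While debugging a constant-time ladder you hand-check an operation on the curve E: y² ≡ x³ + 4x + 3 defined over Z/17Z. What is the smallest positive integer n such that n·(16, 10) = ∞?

10

2P: tangent at (16, 10): λ = (3·16² + 4)/(2·10) ≡ 7/3. 3⁻¹ ≡ 6 (mod 17), so λ ≡ 7·6 ≡ 8.
  x = λ² - 16 - 16 = 64 - 32 ≡ 15; y = λ·(16 - 15) - 10 ≡ 15. → (15, 15)
3P: (15, 15) + (16, 10). λ = (10 - 15)/(16 - 15) ≡ 12/1 mod 17. 1⁻¹ ≡ 1 (mod 17) since 1·1 = 1 ≡ 1, so λ ≡ 12.
  x = λ² - 15 - 16 = 144 - 31 ≡ 11; y = λ·(15 - 11) - 15 ≡ 16. → (11, 16)
4P: (11, 16) + (16, 10). λ = (10 - 16)/(16 - 11) ≡ 11/5 mod 17. 5⁻¹ ≡ 7 (mod 17), so λ ≡ 9.
  x = λ² - 11 - 16 = 81 - 27 ≡ 3; y = λ·(11 - 3) - 16 ≡ 5. → (3, 5)
5P: (3, 5) + (16, 10). λ = (10 - 5)/(16 - 3) ≡ 5/13 mod 17. 13⁻¹ ≡ 4 (mod 17), so λ ≡ 3.
  x = λ² - 3 - 16 = 9 - 19 ≡ 7; y = λ·(3 - 7) - 5 ≡ 0. → (7, 0)
6P: (7, 0) + (16, 10). λ = (10 - 0)/(16 - 7) ≡ 10/9 mod 17. 9⁻¹ ≡ 2 (mod 17), so λ ≡ 3.
  x = λ² - 7 - 16 = 9 - 23 ≡ 3; y = λ·(7 - 3) - 0 ≡ 12. → (3, 12)
7P: (3, 12) + (16, 10). λ = (10 - 12)/(16 - 3) ≡ 15/13 mod 17. 13⁻¹ ≡ 4 (mod 17) since 13·4 = 52 ≡ 1, so λ ≡ 9.
  x = λ² - 3 - 16 = 81 - 19 ≡ 11; y = λ·(3 - 11) - 12 ≡ 1. → (11, 1)
8P: (11, 1) + (16, 10). λ = (10 - 1)/(16 - 11) ≡ 9/5 mod 17. 5⁻¹ ≡ 7 (mod 17) since 5·7 = 35 ≡ 1, so λ ≡ 12.
  x = λ² - 11 - 16 = 144 - 27 ≡ 15; y = λ·(11 - 15) - 1 ≡ 2. → (15, 2)
9P: (15, 2) + (16, 10). λ = (10 - 2)/(16 - 15) ≡ 8/1 mod 17. 1⁻¹ ≡ 1 (mod 17), so λ ≡ 8.
  x = λ² - 15 - 16 = 64 - 31 ≡ 16; y = λ·(15 - 16) - 2 ≡ 7. → (16, 7)
10P: (16, 7) + (16, 10): same x and y₁ ≡ -y₂, so the sum is ∞.
10P = ∞, so the order is 10.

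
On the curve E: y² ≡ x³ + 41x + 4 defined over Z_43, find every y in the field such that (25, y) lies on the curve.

20, 23

x³ + 41x + 4 = 16654 ≡ 13 (mod 43).
Square roots of 13 mod 43: 20 and 23 (since 20² = 400 ≡ 13).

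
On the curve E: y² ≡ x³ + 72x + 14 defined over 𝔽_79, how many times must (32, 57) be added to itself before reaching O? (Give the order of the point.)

4

2P: tangent at (32, 57): λ = (3·32² + 72)/(2·57) ≡ 63/35. 35⁻¹ ≡ 70 (mod 79), so λ ≡ 63·70 ≡ 65.
  x = λ² - 32 - 32 = 4225 - 64 ≡ 53; y = λ·(32 - 53) - 57 ≡ 0. → (53, 0)
3P: (53, 0) + (32, 57). λ = (57 - 0)/(32 - 53) ≡ 57/58 mod 79. 58⁻¹ ≡ 15 (mod 79) since 58·15 = 870 ≡ 1, so λ ≡ 65.
  x = λ² - 53 - 32 = 4225 - 85 ≡ 32; y = λ·(53 - 32) - 0 ≡ 22. → (32, 22)
4P: (32, 22) + (32, 57): same x and y₁ ≡ -y₂, so the sum is O.
4P = O, so the order is 4.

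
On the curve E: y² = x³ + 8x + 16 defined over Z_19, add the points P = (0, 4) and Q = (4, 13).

(7, 4)

(0, 4) + (4, 13). λ = (13 - 4)/(4 - 0) ≡ 9/4 mod 19. 4⁻¹ ≡ 5 (mod 19), so λ ≡ 7.
  x = λ² - 0 - 4 = 49 - 4 ≡ 7; y = λ·(0 - 7) - 4 ≡ 4. → (7, 4)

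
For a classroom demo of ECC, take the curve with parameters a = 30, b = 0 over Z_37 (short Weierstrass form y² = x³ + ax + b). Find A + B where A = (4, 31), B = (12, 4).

(11, 25)

(4, 31) + (12, 4). λ = (4 - 31)/(12 - 4) ≡ 10/8 mod 37. 8⁻¹ ≡ 14 (mod 37) since 8·14 = 112 ≡ 1, so λ ≡ 29.
  x = λ² - 4 - 12 = 841 - 16 ≡ 11; y = λ·(4 - 11) - 31 ≡ 25. → (11, 25)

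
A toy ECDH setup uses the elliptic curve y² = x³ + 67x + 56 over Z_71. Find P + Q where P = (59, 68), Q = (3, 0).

(63, 59)

(59, 68) + (3, 0). λ = (0 - 68)/(3 - 59) ≡ 3/15 mod 71. 15⁻¹ ≡ 19 (mod 71) since 15·19 = 285 ≡ 1, so λ ≡ 57.
  x = λ² - 59 - 3 = 3249 - 62 ≡ 63; y = λ·(59 - 63) - 68 ≡ 59. → (63, 59)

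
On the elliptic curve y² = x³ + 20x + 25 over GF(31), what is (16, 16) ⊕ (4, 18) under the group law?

(16, 16) + (4, 18). λ = (18 - 16)/(4 - 16) ≡ 2/19 mod 31. 19⁻¹ ≡ 18 (mod 31), so λ ≡ 5.
  x = λ² - 16 - 4 = 25 - 20 ≡ 5; y = λ·(16 - 5) - 16 ≡ 8. → (5, 8)

(5, 8)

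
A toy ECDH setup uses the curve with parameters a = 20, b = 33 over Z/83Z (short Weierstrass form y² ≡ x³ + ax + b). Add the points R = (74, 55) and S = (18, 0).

(74, 55) + (18, 0). λ = (0 - 55)/(18 - 74) ≡ 28/27 mod 83. 27⁻¹ ≡ 40 (mod 83), so λ ≡ 41.
  x = λ² - 74 - 18 = 1681 - 92 ≡ 12; y = λ·(74 - 12) - 55 ≡ 80. → (12, 80)

(12, 80)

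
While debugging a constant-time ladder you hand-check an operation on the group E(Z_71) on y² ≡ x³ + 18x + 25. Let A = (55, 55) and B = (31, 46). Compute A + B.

(4, 44)

(55, 55) + (31, 46). λ = (46 - 55)/(31 - 55) ≡ 62/47 mod 71. 47⁻¹ ≡ 68 (mod 71), so λ ≡ 27.
  x = λ² - 55 - 31 = 729 - 86 ≡ 4; y = λ·(55 - 4) - 55 ≡ 44. → (4, 44)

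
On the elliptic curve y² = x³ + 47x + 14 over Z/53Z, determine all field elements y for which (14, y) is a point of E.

x³ + 47x + 14 = 3416 ≡ 24 (mod 53).
Square roots of 24 mod 53: 17 and 36 (since 17² = 289 ≡ 24).

17, 36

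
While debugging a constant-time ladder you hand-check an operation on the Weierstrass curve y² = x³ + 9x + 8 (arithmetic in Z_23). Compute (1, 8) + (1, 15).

The two points share x = 1 and their y-coordinates satisfy 8 + 15 ≡ 0 (mod 23), so they are inverses. Their sum is 𝒪.

O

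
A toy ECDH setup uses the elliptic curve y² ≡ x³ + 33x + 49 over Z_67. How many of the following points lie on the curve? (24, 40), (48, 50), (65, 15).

1

(24, 40): 40² ≡ 59, rhs ≡ 59 → on.
(48, 50): 50² ≡ 21, rhs ≡ 0 → off.
(65, 15): 15² ≡ 24, rhs ≡ 42 → off.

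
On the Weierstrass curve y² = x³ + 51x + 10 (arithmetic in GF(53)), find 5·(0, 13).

(35, 16)

Write G = (0, 13).
Repeated addition: build up to 5G.
2G: tangent at (0, 13): λ = (3·0² + 51)/(2·13) ≡ 51/26. 26⁻¹ ≡ 51 (mod 53), so λ ≡ 51·51 ≡ 4.
  x = λ² - 0 - 0 = 16 - 0 ≡ 16; y = λ·(0 - 16) - 13 ≡ 29. → (16, 29)
3G: (16, 29) + (0, 13). λ = (13 - 29)/(0 - 16) ≡ 37/37 mod 53. 37⁻¹ ≡ 43 (mod 53), so λ ≡ 1.
  x = λ² - 16 - 0 = 1 - 16 ≡ 38; y = λ·(16 - 38) - 29 ≡ 2. → (38, 2)
4G: (38, 2) + (0, 13). λ = (13 - 2)/(0 - 38) ≡ 11/15 mod 53. 15⁻¹ ≡ 46 (mod 53) since 15·46 = 690 ≡ 1, so λ ≡ 29.
  x = λ² - 38 - 0 = 841 - 38 ≡ 8; y = λ·(38 - 8) - 2 ≡ 20. → (8, 20)
5G: (8, 20) + (0, 13). λ = (13 - 20)/(0 - 8) ≡ 46/45 mod 53. 45⁻¹ ≡ 33 (mod 53) since 45·33 = 1485 ≡ 1, so λ ≡ 34.
  x = λ² - 8 - 0 = 1156 - 8 ≡ 35; y = λ·(8 - 35) - 20 ≡ 16. → (35, 16)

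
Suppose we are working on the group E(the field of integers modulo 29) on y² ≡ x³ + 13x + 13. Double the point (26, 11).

tangent at (26, 11): λ = (3·26² + 13)/(2·11) ≡ 11/22. 22⁻¹ ≡ 4 (mod 29) since 22·4 = 88 ≡ 1, so λ ≡ 11·4 ≡ 15.
  x = λ² - 26 - 26 = 225 - 52 ≡ 28; y = λ·(26 - 28) - 11 ≡ 17. → (28, 17)

(28, 17)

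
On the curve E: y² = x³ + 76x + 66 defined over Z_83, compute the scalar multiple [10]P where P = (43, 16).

(73, 7)

Repeated addition: build up to 10P.
2P: tangent at (43, 16): λ = (3·43² + 76)/(2·16) ≡ 62/32. 32⁻¹ ≡ 13 (mod 83), so λ ≡ 62·13 ≡ 59.
  x = λ² - 43 - 43 = 3481 - 86 ≡ 75; y = λ·(43 - 75) - 16 ≡ 5. → (75, 5)
3P: (75, 5) + (43, 16). λ = (16 - 5)/(43 - 75) ≡ 11/51 mod 83. 51⁻¹ ≡ 70 (mod 83), so λ ≡ 23.
  x = λ² - 75 - 43 = 529 - 118 ≡ 79; y = λ·(75 - 79) - 5 ≡ 69. → (79, 69)
4P: (79, 69) + (43, 16). λ = (16 - 69)/(43 - 79) ≡ 30/47 mod 83. 47⁻¹ ≡ 53 (mod 83), so λ ≡ 13.
  x = λ² - 79 - 43 = 169 - 122 ≡ 47; y = λ·(79 - 47) - 69 ≡ 15. → (47, 15)
5P: (47, 15) + (43, 16). λ = (16 - 15)/(43 - 47) ≡ 1/79 mod 83. 79⁻¹ ≡ 62 (mod 83), so λ ≡ 62.
  x = λ² - 47 - 43 = 3844 - 90 ≡ 19; y = λ·(47 - 19) - 15 ≡ 61. → (19, 61)
6P: (19, 61) + (43, 16). λ = (16 - 61)/(43 - 19) ≡ 38/24 mod 83. 24⁻¹ ≡ 45 (mod 83), so λ ≡ 50.
  x = λ² - 19 - 43 = 2500 - 62 ≡ 31; y = λ·(19 - 31) - 61 ≡ 3. → (31, 3)
7P: (31, 3) + (43, 16). λ = (16 - 3)/(43 - 31) ≡ 13/12 mod 83. 12⁻¹ ≡ 7 (mod 83), so λ ≡ 8.
  x = λ² - 31 - 43 = 64 - 74 ≡ 73; y = λ·(31 - 73) - 3 ≡ 76. → (73, 76)
8P: (73, 76) + (43, 16). λ = (16 - 76)/(43 - 73) ≡ 23/53 mod 83. 53⁻¹ ≡ 47 (mod 83) since 53·47 = 2491 ≡ 1, so λ ≡ 2.
  x = λ² - 73 - 43 = 4 - 116 ≡ 54; y = λ·(73 - 54) - 76 ≡ 45. → (54, 45)
9P: (54, 45) + (43, 16). λ = (16 - 45)/(43 - 54) ≡ 54/72 mod 83. 72⁻¹ ≡ 15 (mod 83) since 72·15 = 1080 ≡ 1, so λ ≡ 63.
  x = λ² - 54 - 43 = 3969 - 97 ≡ 54; y = λ·(54 - 54) - 45 ≡ 38. → (54, 38)
10P: (54, 38) + (43, 16). λ = (16 - 38)/(43 - 54) ≡ 61/72 mod 83. 72⁻¹ ≡ 15 (mod 83), so λ ≡ 2.
  x = λ² - 54 - 43 = 4 - 97 ≡ 73; y = λ·(54 - 73) - 38 ≡ 7. → (73, 7)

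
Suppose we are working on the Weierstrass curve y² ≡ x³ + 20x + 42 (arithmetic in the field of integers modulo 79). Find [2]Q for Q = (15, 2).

(65, 40)

tangent at (15, 2): λ = (3·15² + 20)/(2·2) ≡ 63/4. 4⁻¹ ≡ 20 (mod 79), so λ ≡ 63·20 ≡ 75.
  x = λ² - 15 - 15 = 5625 - 30 ≡ 65; y = λ·(15 - 65) - 2 ≡ 40. → (65, 40)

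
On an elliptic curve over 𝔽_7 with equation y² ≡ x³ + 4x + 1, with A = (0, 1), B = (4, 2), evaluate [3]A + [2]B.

(0, 6)

First 3A:
Repeated addition: build up to 3A.
2A: tangent at (0, 1): λ = (3·0² + 4)/(2·1) ≡ 4/2. 2⁻¹ ≡ 4 (mod 7), so λ ≡ 4·4 ≡ 2.
  x = λ² - 0 - 0 = 4 - 0 ≡ 4; y = λ·(0 - 4) - 1 ≡ 5. → (4, 5)
3A: (4, 5) + (0, 1). λ = (1 - 5)/(0 - 4) ≡ 3/3 mod 7. 3⁻¹ ≡ 5 (mod 7) since 3·5 = 15 ≡ 1, so λ ≡ 1.
  x = λ² - 4 - 0 = 1 - 4 ≡ 4; y = λ·(4 - 4) - 5 ≡ 2. → (4, 2)
3A = (4, 2).
Next 2B:
Repeated addition: build up to 2B.
2B: tangent at (4, 2): λ = (3·4² + 4)/(2·2) ≡ 3/4. 4⁻¹ ≡ 2 (mod 7), so λ ≡ 3·2 ≡ 6.
  x = λ² - 4 - 4 = 36 - 8 ≡ 0; y = λ·(4 - 0) - 2 ≡ 1. → (0, 1)
2B = (0, 1).
Finally 3A + 2B:
(4, 2) + (0, 1). λ = (1 - 2)/(0 - 4) ≡ 6/3 mod 7. 3⁻¹ ≡ 5 (mod 7), so λ ≡ 2.
  x = λ² - 4 - 0 = 4 - 4 ≡ 0; y = λ·(4 - 0) - 2 ≡ 6. → (0, 6)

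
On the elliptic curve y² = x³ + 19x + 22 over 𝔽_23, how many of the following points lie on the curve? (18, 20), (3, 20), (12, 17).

(18, 20): 20² ≡ 9, rhs ≡ 9 → on.
(3, 20): 20² ≡ 9, rhs ≡ 14 → off.
(12, 17): 17² ≡ 13, rhs ≡ 0 → off.

1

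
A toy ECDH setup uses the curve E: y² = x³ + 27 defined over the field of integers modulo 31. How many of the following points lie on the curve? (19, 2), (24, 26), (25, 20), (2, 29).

4

(19, 2): 2² ≡ 4, rhs ≡ 4 → on.
(24, 26): 26² ≡ 25, rhs ≡ 25 → on.
(25, 20): 20² ≡ 28, rhs ≡ 28 → on.
(2, 29): 29² ≡ 4, rhs ≡ 4 → on.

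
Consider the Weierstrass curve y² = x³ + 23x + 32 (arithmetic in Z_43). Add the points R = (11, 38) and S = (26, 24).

(11, 38) + (26, 24). λ = (24 - 38)/(26 - 11) ≡ 29/15 mod 43. 15⁻¹ ≡ 23 (mod 43), so λ ≡ 22.
  x = λ² - 11 - 26 = 484 - 37 ≡ 17; y = λ·(11 - 17) - 38 ≡ 2. → (17, 2)

(17, 2)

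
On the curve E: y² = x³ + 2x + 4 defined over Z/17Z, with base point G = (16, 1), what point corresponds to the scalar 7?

Repeated addition: build up to 7G.
2G: tangent at (16, 1): λ = (3·16² + 2)/(2·1) ≡ 5/2. 2⁻¹ ≡ 9 (mod 17), so λ ≡ 5·9 ≡ 11.
  x = λ² - 16 - 16 = 121 - 32 ≡ 4; y = λ·(16 - 4) - 1 ≡ 12. → (4, 12)
3G: (4, 12) + (16, 1). λ = (1 - 12)/(16 - 4) ≡ 6/12 mod 17. 12⁻¹ ≡ 10 (mod 17), so λ ≡ 9.
  x = λ² - 4 - 16 = 81 - 20 ≡ 10; y = λ·(4 - 10) - 12 ≡ 2. → (10, 2)
4G: (10, 2) + (16, 1). λ = (1 - 2)/(16 - 10) ≡ 16/6 mod 17. 6⁻¹ ≡ 3 (mod 17), so λ ≡ 14.
  x = λ² - 10 - 16 = 196 - 26 ≡ 0; y = λ·(10 - 0) - 2 ≡ 2. → (0, 2)
5G: (0, 2) + (16, 1). λ = (1 - 2)/(16 - 0) ≡ 16/16 mod 17. 16⁻¹ ≡ 16 (mod 17), so λ ≡ 1.
  x = λ² - 0 - 16 = 1 - 16 ≡ 2; y = λ·(0 - 2) - 2 ≡ 13. → (2, 13)
6G: (2, 13) + (16, 1). λ = (1 - 13)/(16 - 2) ≡ 5/14 mod 17. 14⁻¹ ≡ 11 (mod 17), so λ ≡ 4.
  x = λ² - 2 - 16 = 16 - 18 ≡ 15; y = λ·(2 - 15) - 13 ≡ 3. → (15, 3)
7G: (15, 3) + (16, 1). λ = (1 - 3)/(16 - 15) ≡ 15/1 mod 17. 1⁻¹ ≡ 1 (mod 17) since 1·1 = 1 ≡ 1, so λ ≡ 15.
  x = λ² - 15 - 16 = 225 - 31 ≡ 7; y = λ·(15 - 7) - 3 ≡ 15. → (7, 15)

(7, 15)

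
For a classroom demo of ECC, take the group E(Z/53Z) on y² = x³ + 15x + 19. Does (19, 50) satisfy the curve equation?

y² = 50² ≡ 9; x³ + 15x + 19 = 7163 ≡ 8 (mod 53). 9 ≠ 8.

no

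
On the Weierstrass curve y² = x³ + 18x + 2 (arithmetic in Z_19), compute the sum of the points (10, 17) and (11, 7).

(3, 8)

(10, 17) + (11, 7). λ = (7 - 17)/(11 - 10) ≡ 9/1 mod 19. 1⁻¹ ≡ 1 (mod 19), so λ ≡ 9.
  x = λ² - 10 - 11 = 81 - 21 ≡ 3; y = λ·(10 - 3) - 17 ≡ 8. → (3, 8)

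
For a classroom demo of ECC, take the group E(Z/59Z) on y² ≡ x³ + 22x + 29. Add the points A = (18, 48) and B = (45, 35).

(18, 48) + (45, 35). λ = (35 - 48)/(45 - 18) ≡ 46/27 mod 59. 27⁻¹ ≡ 35 (mod 59), so λ ≡ 17.
  x = λ² - 18 - 45 = 289 - 63 ≡ 49; y = λ·(18 - 49) - 48 ≡ 15. → (49, 15)

(49, 15)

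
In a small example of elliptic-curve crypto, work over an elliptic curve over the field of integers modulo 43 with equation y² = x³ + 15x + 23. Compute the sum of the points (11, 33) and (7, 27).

(11, 33) + (7, 27). λ = (27 - 33)/(7 - 11) ≡ 37/39 mod 43. 39⁻¹ ≡ 32 (mod 43), so λ ≡ 23.
  x = λ² - 11 - 7 = 529 - 18 ≡ 38; y = λ·(11 - 38) - 33 ≡ 34. → (38, 34)

(38, 34)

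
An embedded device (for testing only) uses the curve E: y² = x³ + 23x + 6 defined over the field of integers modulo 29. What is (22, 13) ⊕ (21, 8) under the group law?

(11, 13)

(22, 13) + (21, 8). λ = (8 - 13)/(21 - 22) ≡ 24/28 mod 29. 28⁻¹ ≡ 28 (mod 29), so λ ≡ 5.
  x = λ² - 22 - 21 = 25 - 43 ≡ 11; y = λ·(22 - 11) - 13 ≡ 13. → (11, 13)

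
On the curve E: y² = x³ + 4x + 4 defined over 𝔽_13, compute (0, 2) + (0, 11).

O

The two points share x = 0 and their y-coordinates satisfy 2 + 11 ≡ 0 (mod 13), so they are inverses. Their sum is ∞.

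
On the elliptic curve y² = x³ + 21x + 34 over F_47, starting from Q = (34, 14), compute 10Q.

(1, 3)

Repeated addition: build up to 10Q.
2Q: tangent at (34, 14): λ = (3·34² + 21)/(2·14) ≡ 11/28. 28⁻¹ ≡ 42 (mod 47), so λ ≡ 11·42 ≡ 39.
  x = λ² - 34 - 34 = 1521 - 68 ≡ 43; y = λ·(34 - 43) - 14 ≡ 11. → (43, 11)
3Q: (43, 11) + (34, 14). λ = (14 - 11)/(34 - 43) ≡ 3/38 mod 47. 38⁻¹ ≡ 26 (mod 47) since 38·26 = 988 ≡ 1, so λ ≡ 31.
  x = λ² - 43 - 34 = 961 - 77 ≡ 38; y = λ·(43 - 38) - 11 ≡ 3. → (38, 3)
4Q: (38, 3) + (34, 14). λ = (14 - 3)/(34 - 38) ≡ 11/43 mod 47. 43⁻¹ ≡ 35 (mod 47), so λ ≡ 9.
  x = λ² - 38 - 34 = 81 - 72 ≡ 9; y = λ·(38 - 9) - 3 ≡ 23. → (9, 23)
5Q: (9, 23) + (34, 14). λ = (14 - 23)/(34 - 9) ≡ 38/25 mod 47. 25⁻¹ ≡ 32 (mod 47) since 25·32 = 800 ≡ 1, so λ ≡ 41.
  x = λ² - 9 - 34 = 1681 - 43 ≡ 40; y = λ·(9 - 40) - 23 ≡ 22. → (40, 22)
6Q: (40, 22) + (34, 14). λ = (14 - 22)/(34 - 40) ≡ 39/41 mod 47. 41⁻¹ ≡ 39 (mod 47), so λ ≡ 17.
  x = λ² - 40 - 34 = 289 - 74 ≡ 27; y = λ·(40 - 27) - 22 ≡ 11. → (27, 11)
7Q: (27, 11) + (34, 14). λ = (14 - 11)/(34 - 27) ≡ 3/7 mod 47. 7⁻¹ ≡ 27 (mod 47), so λ ≡ 34.
  x = λ² - 27 - 34 = 1156 - 61 ≡ 14; y = λ·(27 - 14) - 11 ≡ 8. → (14, 8)
8Q: (14, 8) + (34, 14). λ = (14 - 8)/(34 - 14) ≡ 6/20 mod 47. 20⁻¹ ≡ 40 (mod 47) since 20·40 = 800 ≡ 1, so λ ≡ 5.
  x = λ² - 14 - 34 = 25 - 48 ≡ 24; y = λ·(14 - 24) - 8 ≡ 36. → (24, 36)
9Q: (24, 36) + (34, 14). λ = (14 - 36)/(34 - 24) ≡ 25/10 mod 47. 10⁻¹ ≡ 33 (mod 47), so λ ≡ 26.
  x = λ² - 24 - 34 = 676 - 58 ≡ 7; y = λ·(24 - 7) - 36 ≡ 30. → (7, 30)
10Q: (7, 30) + (34, 14). λ = (14 - 30)/(34 - 7) ≡ 31/27 mod 47. 27⁻¹ ≡ 7 (mod 47) since 27·7 = 189 ≡ 1, so λ ≡ 29.
  x = λ² - 7 - 34 = 841 - 41 ≡ 1; y = λ·(7 - 1) - 30 ≡ 3. → (1, 3)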